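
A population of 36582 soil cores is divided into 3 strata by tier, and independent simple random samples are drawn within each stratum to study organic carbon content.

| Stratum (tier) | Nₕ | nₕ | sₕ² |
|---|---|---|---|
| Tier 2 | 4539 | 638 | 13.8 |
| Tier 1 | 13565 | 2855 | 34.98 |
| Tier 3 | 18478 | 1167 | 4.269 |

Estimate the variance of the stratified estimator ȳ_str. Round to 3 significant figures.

Var(ȳ_str) = Σₕ Wₕ²(1 − fₕ)sₕ²/nₕ with Wₕ = Nₕ/N, N = 36582.
Tier 2: Wₕ = 0.12407742; term = 0.12407742²·(1 − 0.14055959)·13.8/638 = 2.8619342 × 10^-4.
Tier 1: Wₕ = 0.37081078; term = 0.37081078²·(1 − 0.21046812)·34.98/2855 = 0.0013301116.
Tier 3: Wₕ = 0.50511180; term = 0.50511180²·(1 − 0.06315619)·4.269/1167 = 8.7437459 × 10^-4.
Sum = 0.0024906796.

0.00249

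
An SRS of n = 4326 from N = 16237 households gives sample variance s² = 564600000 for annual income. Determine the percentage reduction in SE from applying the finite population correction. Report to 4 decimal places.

f = n/N = 4326/16237 = 0.26642853.
SE_no-fpc = √(s²/n) = 361.26607; SE_fpc = √((1−f)s²/n) = 309.42001.
Ratio = √(1−f) = 0.85648787. Reduction = 100·(1 − 0.85648787) = 14.3512%.

14.3512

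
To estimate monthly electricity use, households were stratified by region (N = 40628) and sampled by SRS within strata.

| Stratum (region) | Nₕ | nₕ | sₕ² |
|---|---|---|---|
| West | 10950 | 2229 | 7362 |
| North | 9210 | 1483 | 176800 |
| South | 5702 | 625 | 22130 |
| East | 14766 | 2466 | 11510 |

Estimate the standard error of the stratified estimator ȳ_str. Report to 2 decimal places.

Var(ȳ_str) = Σₕ Wₕ²(1 − fₕ)sₕ²/nₕ with Wₕ = Nₕ/N, N = 40628.
West: Wₕ = 0.26951856; term = 0.26951856²·(1 − 0.20356164)·7362/2229 = 0.19108001.
North: Wₕ = 0.22669095; term = 0.22669095²·(1 − 0.16102063)·176800/1483 = 5.1399721.
South: Wₕ = 0.14034656; term = 0.14034656²·(1 − 0.10961066)·22130/625 = 0.6209904.
East: Wₕ = 0.36344393; term = 0.36344393²·(1 − 0.16700528)·11510/2466 = 0.51356964.
Sum = 6.4656122.
SE = √(6.4656122) = 2.54.

2.54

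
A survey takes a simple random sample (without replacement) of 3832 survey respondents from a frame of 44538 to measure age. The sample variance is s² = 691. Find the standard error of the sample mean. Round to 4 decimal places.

Under SRS without replacement, Var(ȳ) = (1 − f)·s²/n with f = n/N = 3832/44538 = 0.08603889.
Var(ȳ) = (1 − 0.08603889)·691/3832 = 0.91396111·0.18032359 = 0.16480875.
SE(ȳ) = √(0.16480875) = 0.4060.

0.4060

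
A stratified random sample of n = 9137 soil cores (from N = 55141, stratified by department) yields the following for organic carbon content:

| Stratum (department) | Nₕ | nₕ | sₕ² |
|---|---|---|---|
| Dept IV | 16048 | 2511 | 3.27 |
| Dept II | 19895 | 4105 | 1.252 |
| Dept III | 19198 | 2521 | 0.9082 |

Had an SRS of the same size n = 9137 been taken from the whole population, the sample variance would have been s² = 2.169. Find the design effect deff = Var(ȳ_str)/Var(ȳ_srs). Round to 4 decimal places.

Var(ȳ_str) = Σ Wₕ²(1−fₕ)sₕ²/nₕ with Wₕ = Nₕ/55141:
  Dept IV: (16048/55141)²·(1−2511/16048)·3.27/2511 = 9.3045443 × 10^-5
  Dept II: (19895/55141)²·(1−4105/19895)·1.252/4105 = 3.1511419 × 10^-5
  Dept III: (19198/55141)²·(1−2521/19198)·0.9082/2521 = 3.7934406 × 10^-5
  → Var(ȳ_str) = 1.6249127 × 10^-4.
Var(ȳ_srs) = (1 − 9137/55141)·2.169/9137 = 1.9805093 × 10^-4.
deff = (1.6249127 × 10^-4) / (1.9805093 × 10^-4) = 0.8205.

0.8205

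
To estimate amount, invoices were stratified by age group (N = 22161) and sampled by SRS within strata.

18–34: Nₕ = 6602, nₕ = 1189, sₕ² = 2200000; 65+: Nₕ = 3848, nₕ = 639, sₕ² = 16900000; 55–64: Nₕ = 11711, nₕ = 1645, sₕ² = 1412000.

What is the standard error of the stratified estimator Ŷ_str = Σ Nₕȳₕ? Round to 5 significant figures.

702770

Var(Ŷ_str) = Σₕ Nₕ²(1 − fₕ)sₕ²/nₕ.
18–34: 6602²·(1 − 1189/6602)·2200000/1189 = 6.6123278 × 10^10.
65+: 3848²·(1 − 639/3848)·16900000/639 = 3.2658078 × 10^11.
55–64: 11711²·(1 − 1645/11711)·1412000/1645 = 1.0118583 × 10^11.
Sum = 4.9388989 × 10^11.
SE = √(4.9388989 × 10^11) = 702770.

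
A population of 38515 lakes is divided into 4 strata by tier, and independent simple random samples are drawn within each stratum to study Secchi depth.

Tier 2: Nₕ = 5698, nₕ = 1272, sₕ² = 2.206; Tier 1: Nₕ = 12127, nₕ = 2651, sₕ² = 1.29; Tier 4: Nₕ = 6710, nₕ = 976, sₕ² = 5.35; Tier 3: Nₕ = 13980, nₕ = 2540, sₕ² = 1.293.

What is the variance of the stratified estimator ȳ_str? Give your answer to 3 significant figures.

Var(ȳ_str) = Σₕ Wₕ²(1 − fₕ)sₕ²/nₕ with Wₕ = Nₕ/N, N = 38515.
Tier 2: Wₕ = 0.14794236; term = 0.14794236²·(1 − 0.22323622)·2.206/1272 = 2.948441 × 10^-5.
Tier 1: Wₕ = 0.31486434; term = 0.31486434²·(1 − 0.21860312)·1.29/2651 = 3.769629 × 10^-5.
Tier 4: Wₕ = 0.17421784; term = 0.17421784²·(1 − 0.14545455)·5.35/976 = 1.4217537 × 10^-4.
Tier 3: Wₕ = 0.36297546; term = 0.36297546²·(1 − 0.18168813)·1.293/2540 = 5.4883045 × 10^-5.
Sum = 2.6423912 × 10^-4.

2.64 × 10^-4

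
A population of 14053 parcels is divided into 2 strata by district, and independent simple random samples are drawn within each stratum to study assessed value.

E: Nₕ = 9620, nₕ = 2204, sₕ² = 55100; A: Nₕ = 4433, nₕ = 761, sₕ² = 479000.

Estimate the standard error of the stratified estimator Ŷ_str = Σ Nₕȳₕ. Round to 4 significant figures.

Var(Ŷ_str) = Σₕ Nₕ²(1 − fₕ)sₕ²/nₕ.
E: 9620²·(1 − 2204/9620)·55100/2204 = 1.783548 × 10^9.
A: 4433²·(1 − 761/4433)·479000/761 = 1.0245927 × 10^10.
Sum = 1.2029475 × 10^10.
SE = √(1.2029475 × 10^10) = 109700.

109700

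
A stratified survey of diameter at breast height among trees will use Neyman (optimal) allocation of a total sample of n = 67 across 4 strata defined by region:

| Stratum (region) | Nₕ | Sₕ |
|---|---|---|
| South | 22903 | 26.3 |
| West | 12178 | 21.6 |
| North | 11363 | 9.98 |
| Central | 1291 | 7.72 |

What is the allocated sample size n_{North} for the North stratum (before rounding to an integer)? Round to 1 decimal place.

Neyman allocation: nₕ = n·NₕSₕ / Σⱼ NⱼSⱼ.
Σ NⱼSⱼ = 22903·26.3 + 12178·21.6 + 11363·9.98 + 1291·7.72 = 988762.96.
n_{North} = 67·11363·9.98 / 988762.96 = 7.7.

7.7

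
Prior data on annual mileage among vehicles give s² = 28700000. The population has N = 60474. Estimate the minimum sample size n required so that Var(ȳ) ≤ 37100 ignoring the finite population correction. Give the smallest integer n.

774

Without fpc, n₀ = s²/D = 28700000/37100 = 773.5849.
Rounding up, n = 774.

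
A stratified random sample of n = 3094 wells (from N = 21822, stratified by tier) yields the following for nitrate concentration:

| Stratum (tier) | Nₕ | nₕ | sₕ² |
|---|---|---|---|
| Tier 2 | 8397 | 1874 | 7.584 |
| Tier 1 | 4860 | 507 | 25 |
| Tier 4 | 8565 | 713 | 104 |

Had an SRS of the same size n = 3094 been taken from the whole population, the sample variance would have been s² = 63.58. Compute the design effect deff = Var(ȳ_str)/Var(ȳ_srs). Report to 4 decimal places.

1.3187

Var(ȳ_str) = Σ Wₕ²(1−fₕ)sₕ²/nₕ with Wₕ = Nₕ/21822:
  Tier 2: (8397/21822)²·(1−1874/8397)·7.584/1874 = 4.6549087 × 10^-4
  Tier 1: (4860/21822)²·(1−507/4860)·25/507 = 0.0021906242
  Tier 4: (8565/21822)²·(1−713/8565)·104/713 = 0.02059977
  → Var(ȳ_str) = 0.023255885.
Var(ȳ_srs) = (1 − 3094/21822)·63.58/3094 = 0.017635877.
deff = 0.023255885 / 0.017635877 = 1.3187.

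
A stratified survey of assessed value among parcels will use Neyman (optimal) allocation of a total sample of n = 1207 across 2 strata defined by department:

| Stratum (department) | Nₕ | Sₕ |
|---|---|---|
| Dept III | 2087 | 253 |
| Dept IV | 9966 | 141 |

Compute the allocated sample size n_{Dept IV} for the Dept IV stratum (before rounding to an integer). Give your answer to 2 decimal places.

877.34

Neyman allocation: nₕ = n·NₕSₕ / Σⱼ NⱼSⱼ.
Σ NⱼSⱼ = 2087·253 + 9966·141 = 1.933217 × 10^6.
n_{Dept IV} = 1207·9966·141 / (1.933217 × 10^6) = 877.34.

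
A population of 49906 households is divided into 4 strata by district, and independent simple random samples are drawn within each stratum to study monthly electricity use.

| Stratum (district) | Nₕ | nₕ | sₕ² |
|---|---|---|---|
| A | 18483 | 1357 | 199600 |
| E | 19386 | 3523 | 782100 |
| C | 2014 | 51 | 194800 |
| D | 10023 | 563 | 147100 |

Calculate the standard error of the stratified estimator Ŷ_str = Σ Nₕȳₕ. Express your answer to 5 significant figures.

393320

Var(Ŷ_str) = Σₕ Nₕ²(1 − fₕ)sₕ²/nₕ.
A: 18483²·(1 − 1357/18483)·199600/1357 = 4.6559584 × 10^10.
E: 19386²·(1 − 3523/19386)·782100/3523 = 6.8268942 × 10^10.
C: 2014²·(1 − 51/2014)·194800/51 = 1.5100751 × 10^10.
D: 10023²·(1 − 563/10023)·147100/563 = 2.477383 × 10^10.
Sum = 1.5470311 × 10^11.
SE = √(1.5470311 × 10^11) = 393320.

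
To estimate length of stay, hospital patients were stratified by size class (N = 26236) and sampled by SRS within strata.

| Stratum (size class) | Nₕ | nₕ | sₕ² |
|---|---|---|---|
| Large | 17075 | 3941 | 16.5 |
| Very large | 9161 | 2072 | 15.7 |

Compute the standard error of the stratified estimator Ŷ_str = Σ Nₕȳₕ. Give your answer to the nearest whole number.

1196

Var(Ŷ_str) = Σₕ Nₕ²(1 − fₕ)sₕ²/nₕ.
Large: 17075²·(1 − 3941/17075)·16.5/3941 = 938934.36.
Very large: 9161²·(1 − 2072/9161)·15.7/2072 = 492082.32.
Sum = 1.4310167 × 10^6.
SE = √(1.4310167 × 10^6) = 1196.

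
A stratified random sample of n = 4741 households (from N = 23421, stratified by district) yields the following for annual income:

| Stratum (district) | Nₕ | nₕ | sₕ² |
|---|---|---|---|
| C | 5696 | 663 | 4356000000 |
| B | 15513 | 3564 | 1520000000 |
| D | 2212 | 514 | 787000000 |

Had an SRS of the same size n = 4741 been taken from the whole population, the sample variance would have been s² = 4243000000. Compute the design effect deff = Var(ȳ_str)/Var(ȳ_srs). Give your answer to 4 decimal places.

Var(ȳ_str) = Σ Wₕ²(1−fₕ)sₕ²/nₕ with Wₕ = Nₕ/23421:
  C: (5696/23421)²·(1−663/5696)·4356000000/663 = 343368.45
  B: (15513/23421)²·(1−3564/15513)·1520000000/3564 = 144119.38
  D: (2212/23421)²·(1−514/2212)·787000000/514 = 10483.917
  → Var(ȳ_str) = 497971.75.
Var(ȳ_srs) = (1 − 4741/23421)·4243000000/4741 = 713796.66.
deff = 497971.75 / 713796.66 = 0.6976.

0.6976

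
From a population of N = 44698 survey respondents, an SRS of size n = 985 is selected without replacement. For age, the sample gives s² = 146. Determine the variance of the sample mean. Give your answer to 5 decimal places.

0.14496

Under SRS without replacement, Var(ȳ) = (1 − f)·s²/n with f = n/N = 985/44698 = 0.02203678.
Var(ȳ) = (1 − 0.02203678)·146/985 = 0.97796322·0.14822335 = 0.14495698.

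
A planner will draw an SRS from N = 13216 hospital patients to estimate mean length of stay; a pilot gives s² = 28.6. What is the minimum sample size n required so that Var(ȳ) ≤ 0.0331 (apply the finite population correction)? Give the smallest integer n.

Without fpc, n₀ = s²/D = 28.6/0.0331 = 864.0483.
With fpc, (1 − n/N)·s²/n ≤ D requires n ≥ n₀/(1 + n₀/N) = 864.0483/(1 + 864.0483/13216) = 811.0244.
Rounding up, n = 812.

812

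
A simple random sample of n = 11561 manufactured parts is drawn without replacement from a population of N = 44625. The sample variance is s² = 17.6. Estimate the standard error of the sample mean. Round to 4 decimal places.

0.0336

Under SRS without replacement, Var(ȳ) = (1 − f)·s²/n with f = n/N = 11561/44625 = 0.25907003.
Var(ȳ) = (1 − 0.25907003)·17.6/11561 = 0.74092997·0.0015223597 = 0.0011279619.
SE(ȳ) = √(0.0011279619) = 0.0336.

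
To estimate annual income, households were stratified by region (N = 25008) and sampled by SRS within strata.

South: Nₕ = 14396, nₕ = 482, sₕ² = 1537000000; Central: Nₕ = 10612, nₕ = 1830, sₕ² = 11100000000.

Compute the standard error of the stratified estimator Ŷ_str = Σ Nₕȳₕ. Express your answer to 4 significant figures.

3.470 × 10^7

Var(Ŷ_str) = Σₕ Nₕ²(1 − fₕ)sₕ²/nₕ.
South: 14396²·(1 − 482/14396)·1537000000/482 = 6.3873493 × 10^14.
Central: 10612²·(1 − 1830/10612)·11100000000/1830 = 5.6527862 × 10^14.
Sum = 1.2040136 × 10^15.
SE = √(1.2040136 × 10^15) = 3.470 × 10^7.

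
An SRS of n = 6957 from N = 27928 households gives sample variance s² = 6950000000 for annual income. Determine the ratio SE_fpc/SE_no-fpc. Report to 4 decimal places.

0.8665

f = n/N = 6957/27928 = 0.24910484.
SE_no-fpc = √(s²/n) = 999.49678; SE_fpc = √((1−f)s²/n) = 866.10601.
Ratio = √(1−f) = 0.86654207.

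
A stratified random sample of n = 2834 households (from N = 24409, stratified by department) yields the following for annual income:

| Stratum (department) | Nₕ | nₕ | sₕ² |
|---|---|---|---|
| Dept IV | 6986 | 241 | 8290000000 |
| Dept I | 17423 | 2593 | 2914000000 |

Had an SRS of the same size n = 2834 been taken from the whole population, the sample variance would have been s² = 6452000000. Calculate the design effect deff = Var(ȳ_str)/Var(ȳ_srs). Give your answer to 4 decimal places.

1.5941

Var(ȳ_str) = Σ Wₕ²(1−fₕ)sₕ²/nₕ with Wₕ = Nₕ/24409:
  Dept IV: (6986/24409)²·(1−241/6986)·8290000000/241 = 2.7204957 × 10^6
  Dept I: (17423/24409)²·(1−2593/17423)·2914000000/2593 = 487361.42
  → Var(ȳ_str) = 3.2078571 × 10^6.
Var(ȳ_srs) = (1 − 2834/24409)·6452000000/2834 = 2.0123121 × 10^6.
deff = (3.2078571 × 10^6) / (2.0123121 × 10^6) = 1.5941.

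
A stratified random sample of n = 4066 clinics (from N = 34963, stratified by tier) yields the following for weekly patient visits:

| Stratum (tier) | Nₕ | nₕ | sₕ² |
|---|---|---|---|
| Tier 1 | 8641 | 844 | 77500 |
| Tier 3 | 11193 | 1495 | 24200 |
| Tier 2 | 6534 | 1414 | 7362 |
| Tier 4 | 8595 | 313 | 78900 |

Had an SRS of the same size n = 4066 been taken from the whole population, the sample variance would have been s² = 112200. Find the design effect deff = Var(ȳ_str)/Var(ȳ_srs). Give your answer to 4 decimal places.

0.8743

Var(ȳ_str) = Σ Wₕ²(1−fₕ)sₕ²/nₕ with Wₕ = Nₕ/34963:
  Tier 1: (8641/34963)²·(1−844/8641)·77500/844 = 5.0609659
  Tier 3: (11193/34963)²·(1−1495/11193)·24200/1495 = 1.4374259
  Tier 2: (6534/34963)²·(1−1414/6534)·7362/1414 = 0.14248794
  Tier 4: (8595/34963)²·(1−313/8595)·78900/313 = 14.678997
  → Var(ȳ_str) = 21.319877.
Var(ȳ_srs) = (1 − 4066/34963)·112200/4066 = 24.385581.
deff = 21.319877 / 24.385581 = 0.8743.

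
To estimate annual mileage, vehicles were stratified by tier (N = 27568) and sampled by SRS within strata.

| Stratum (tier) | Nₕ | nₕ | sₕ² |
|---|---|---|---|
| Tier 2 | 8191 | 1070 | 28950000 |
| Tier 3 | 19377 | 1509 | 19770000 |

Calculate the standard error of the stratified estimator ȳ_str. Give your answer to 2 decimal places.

Var(ȳ_str) = Σₕ Wₕ²(1 − fₕ)sₕ²/nₕ with Wₕ = Nₕ/N, N = 27568.
Tier 2: Wₕ = 0.29711985; term = 0.29711985²·(1 − 0.13063118)·28950000/1070 = 2076.5012.
Tier 3: Wₕ = 0.70288015; term = 0.70288015²·(1 − 0.07787583)·19770000/1509 = 5968.5576.
Sum = 8045.0588.
SE = √(8045.0588) = 89.69.

89.69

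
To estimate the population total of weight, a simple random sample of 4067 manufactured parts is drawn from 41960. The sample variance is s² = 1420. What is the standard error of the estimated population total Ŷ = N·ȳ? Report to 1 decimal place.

23561.6

Var(Ŷ) = N²·Var(ȳ) = N²·(1 − n/N)·s²/n.
f = 4067/41960 = 0.09692564; Var(ȳ) = 0.90307436·1420/4067 = 0.31530995.
Var(Ŷ) = 41960² · 0.31530995 = 5.5514781 × 10^8.
SE(Ŷ) = √(5.5514781 × 10^8) = 23561.6.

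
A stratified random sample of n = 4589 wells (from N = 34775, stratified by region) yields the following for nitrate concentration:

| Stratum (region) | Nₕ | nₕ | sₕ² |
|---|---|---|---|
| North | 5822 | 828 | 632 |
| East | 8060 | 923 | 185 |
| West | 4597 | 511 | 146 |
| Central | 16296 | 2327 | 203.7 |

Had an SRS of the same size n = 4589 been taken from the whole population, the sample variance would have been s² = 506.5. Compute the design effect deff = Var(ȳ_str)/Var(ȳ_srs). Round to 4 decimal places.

0.5094

Var(ȳ_str) = Σ Wₕ²(1−fₕ)sₕ²/nₕ with Wₕ = Nₕ/34775:
  North: (5822/34775)²·(1−828/5822)·632/828 = 0.018351569
  East: (8060/34775)²·(1−923/8060)·185/923 = 0.009534249
  West: (4597/34775)²·(1−511/4597)·146/511 = 0.0044378288
  Central: (16296/34775)²·(1−2327/16296)·203.7/2327 = 0.016478084
  → Var(ȳ_str) = 0.048801731.
Var(ȳ_srs) = (1 − 4589/34775)·506.5/4589 = 0.095807569.
deff = 0.048801731 / 0.095807569 = 0.5094.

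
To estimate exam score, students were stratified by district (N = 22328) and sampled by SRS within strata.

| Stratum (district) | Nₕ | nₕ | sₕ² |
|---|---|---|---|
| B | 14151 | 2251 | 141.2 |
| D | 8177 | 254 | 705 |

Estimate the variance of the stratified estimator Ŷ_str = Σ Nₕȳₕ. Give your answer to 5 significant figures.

1.9038 × 10^8

Var(Ŷ_str) = Σₕ Nₕ²(1 − fₕ)sₕ²/nₕ.
B: 14151²·(1 − 2251/14151)·141.2/2251 = 1.0563146 × 10^7.
D: 8177²·(1 − 254/8177)·705/254 = 1.7982044 × 10^8.
Sum = 1.9038359 × 10^8.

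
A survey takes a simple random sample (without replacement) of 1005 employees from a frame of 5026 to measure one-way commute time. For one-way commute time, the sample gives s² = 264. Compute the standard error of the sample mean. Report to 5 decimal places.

0.45843

Under SRS without replacement, Var(ȳ) = (1 − f)·s²/n with f = n/N = 1005/5026 = 0.19996021.
Var(ȳ) = (1 − 0.19996021)·264/1005 = 0.80003979·0.26268657 = 0.21015971.
SE(ȳ) = √(0.21015971) = 0.45843.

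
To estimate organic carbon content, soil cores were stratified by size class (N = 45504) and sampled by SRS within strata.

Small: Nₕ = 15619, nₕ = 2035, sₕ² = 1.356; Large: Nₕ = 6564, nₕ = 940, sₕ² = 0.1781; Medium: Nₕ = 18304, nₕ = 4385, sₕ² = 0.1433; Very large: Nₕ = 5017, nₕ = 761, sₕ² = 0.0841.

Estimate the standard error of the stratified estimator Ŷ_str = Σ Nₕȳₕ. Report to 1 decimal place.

398.8

Var(Ŷ_str) = Σₕ Nₕ²(1 − fₕ)sₕ²/nₕ.
Small: 15619²·(1 − 2035/15619)·1.356/2035 = 141376.16.
Large: 6564²·(1 − 940/6564)·0.1781/940 = 6994.3917.
Medium: 18304²·(1 − 4385/18304)·0.1433/4385 = 8325.8893.
Very large: 5017²·(1 − 761/5017)·0.0841/761 = 2359.7014.
Sum = 159056.14.
SE = √(159056.14) = 398.8.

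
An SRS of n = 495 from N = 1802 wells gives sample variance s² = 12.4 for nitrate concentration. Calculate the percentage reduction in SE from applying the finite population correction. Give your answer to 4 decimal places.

f = n/N = 495/1802 = 0.27469478.
SE_no-fpc = √(s²/n) = 0.15827351; SE_fpc = √((1−f)s²/n) = 0.1347934.
Ratio = √(1−f) = 0.85164853. Reduction = 100·(1 − 0.85164853) = 14.8351%.

14.8351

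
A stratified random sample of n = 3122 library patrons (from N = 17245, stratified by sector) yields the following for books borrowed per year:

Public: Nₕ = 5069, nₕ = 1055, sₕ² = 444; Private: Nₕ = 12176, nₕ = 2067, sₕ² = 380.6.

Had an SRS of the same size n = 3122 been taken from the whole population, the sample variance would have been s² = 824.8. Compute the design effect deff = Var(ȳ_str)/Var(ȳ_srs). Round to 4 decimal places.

Var(ȳ_str) = Σ Wₕ²(1−fₕ)sₕ²/nₕ with Wₕ = Nₕ/17245:
  Public: (5069/17245)²·(1−1055/5069)·444/1055 = 0.028794117
  Private: (12176/17245)²·(1−2067/12176)·380.6/2067 = 0.076210489
  → Var(ȳ_str) = 0.10500461.
Var(ȳ_srs) = (1 − 3122/17245)·824.8/3122 = 0.21636127.
deff = 0.10500461 / 0.21636127 = 0.4853.

0.4853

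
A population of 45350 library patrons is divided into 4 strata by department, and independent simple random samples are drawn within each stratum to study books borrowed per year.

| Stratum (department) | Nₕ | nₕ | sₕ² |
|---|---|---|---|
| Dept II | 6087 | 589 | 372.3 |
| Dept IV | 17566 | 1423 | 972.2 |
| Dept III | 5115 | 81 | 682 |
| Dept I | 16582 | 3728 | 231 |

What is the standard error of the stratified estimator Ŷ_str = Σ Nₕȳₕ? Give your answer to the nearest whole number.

21093

Var(Ŷ_str) = Σₕ Nₕ²(1 − fₕ)sₕ²/nₕ.
Dept II: 6087²·(1 − 589/6087)·372.3/589 = 2.1153673 × 10^7.
Dept IV: 17566²·(1 − 1423/17566)·972.2/1423 = 1.9373489 × 10^8.
Dept III: 5115²·(1 − 81/5115)·682/81 = 2.1679946 × 10^8.
Dept I: 16582²·(1 − 3728/16582)·231/3728 = 1.3207216 × 10^7.
Sum = 4.4489524 × 10^8.
SE = √(4.4489524 × 10^8) = 21093.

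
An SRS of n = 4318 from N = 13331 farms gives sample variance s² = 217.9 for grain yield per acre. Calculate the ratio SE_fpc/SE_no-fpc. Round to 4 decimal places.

f = n/N = 4318/13331 = 0.32390668.
SE_no-fpc = √(s²/n) = 0.22464011; SE_fpc = √((1−f)s²/n) = 0.18471009.
Ratio = √(1−f) = 0.82224894.

0.8222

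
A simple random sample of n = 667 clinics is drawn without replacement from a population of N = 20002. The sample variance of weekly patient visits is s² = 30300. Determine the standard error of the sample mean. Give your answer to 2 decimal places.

Under SRS without replacement, Var(ȳ) = (1 − f)·s²/n with f = n/N = 667/20002 = 0.03334667.
Var(ȳ) = (1 − 0.03334667)·30300/667 = 0.96665333·45.427286 = 43.912438.
SE(ȳ) = √(43.912438) = 6.63.

6.63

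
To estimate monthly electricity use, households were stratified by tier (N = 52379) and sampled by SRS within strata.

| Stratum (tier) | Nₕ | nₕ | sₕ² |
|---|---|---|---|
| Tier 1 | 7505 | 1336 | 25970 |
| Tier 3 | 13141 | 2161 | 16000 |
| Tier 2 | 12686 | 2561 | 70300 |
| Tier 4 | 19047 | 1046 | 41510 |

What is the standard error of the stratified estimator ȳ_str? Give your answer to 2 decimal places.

Var(ȳ_str) = Σₕ Wₕ²(1 − fₕ)sₕ²/nₕ with Wₕ = Nₕ/N, N = 52379.
Tier 1: Wₕ = 0.14328261; term = 0.14328261²·(1 − 0.17801466)·25970/1336 = 0.32803226.
Tier 3: Wₕ = 0.25088299; term = 0.25088299²·(1 − 0.16444715)·16000/2161 = 0.38938711.
Tier 2: Wₕ = 0.24219630; term = 0.24219630²·(1 − 0.20187608)·70300/2561 = 1.2851419.
Tier 4: Wₕ = 0.36363810; term = 0.36363810²·(1 − 0.05491678)·41510/1046 = 4.9594082.
Sum = 6.9619695.
SE = √(6.9619695) = 2.64.

2.64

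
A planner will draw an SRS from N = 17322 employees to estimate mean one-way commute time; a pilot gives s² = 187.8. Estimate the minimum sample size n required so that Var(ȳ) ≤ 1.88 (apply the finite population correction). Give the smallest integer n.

Without fpc, n₀ = s²/D = 187.8/1.88 = 99.8936.
With fpc, (1 − n/N)·s²/n ≤ D requires n ≥ n₀/(1 + n₀/N) = 99.8936/(1 + 99.8936/17322) = 99.3208.
Rounding up, n = 100.

100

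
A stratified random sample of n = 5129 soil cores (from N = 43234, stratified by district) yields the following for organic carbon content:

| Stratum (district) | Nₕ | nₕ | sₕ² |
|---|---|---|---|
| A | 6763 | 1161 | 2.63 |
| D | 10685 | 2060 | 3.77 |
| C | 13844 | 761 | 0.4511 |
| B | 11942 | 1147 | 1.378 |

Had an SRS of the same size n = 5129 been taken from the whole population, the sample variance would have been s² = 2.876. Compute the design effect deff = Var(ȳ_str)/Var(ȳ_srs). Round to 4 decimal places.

0.5594

Var(ȳ_str) = Σ Wₕ²(1−fₕ)sₕ²/nₕ with Wₕ = Nₕ/43234:
  A: (6763/43234)²·(1−1161/6763)·2.63/1161 = 4.5915063 × 10^-5
  D: (10685/43234)²·(1−2060/10685)·3.77/2060 = 9.023124 × 10^-5
  C: (13844/43234)²·(1−761/13844)·0.4511/761 = 5.743892 × 10^-5
  B: (11942/43234)²·(1−1147/11942)·1.378/1147 = 8.2858044 × 10^-5
  → Var(ȳ_str) = 2.7644327 × 10^-4.
Var(ȳ_srs) = (1 − 5129/43234)·2.876/5129 = 4.9421137 × 10^-4.
deff = (2.7644327 × 10^-4) / (4.9421137 × 10^-4) = 0.5594.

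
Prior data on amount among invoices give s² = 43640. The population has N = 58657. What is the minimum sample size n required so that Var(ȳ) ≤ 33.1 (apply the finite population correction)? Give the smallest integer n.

1290

Without fpc, n₀ = s²/D = 43640/33.1 = 1318.4290.
With fpc, (1 − n/N)·s²/n ≤ D requires n ≥ n₀/(1 + n₀/N) = 1318.4290/(1 + 1318.4290/58657) = 1289.4462.
Rounding up, n = 1290.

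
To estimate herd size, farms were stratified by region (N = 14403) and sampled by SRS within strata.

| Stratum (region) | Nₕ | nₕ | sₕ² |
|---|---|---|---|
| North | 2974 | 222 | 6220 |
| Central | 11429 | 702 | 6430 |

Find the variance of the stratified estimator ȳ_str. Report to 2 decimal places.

6.52

Var(ȳ_str) = Σₕ Wₕ²(1 − fₕ)sₕ²/nₕ with Wₕ = Nₕ/N, N = 14403.
North: Wₕ = 0.20648476; term = 0.20648476²·(1 − 0.07464694)·6220/222 = 1.1054036.
Central: Wₕ = 0.79351524; term = 0.79351524²·(1 − 0.06142270)·6430/702 = 5.4132047.
Sum = 6.5186083.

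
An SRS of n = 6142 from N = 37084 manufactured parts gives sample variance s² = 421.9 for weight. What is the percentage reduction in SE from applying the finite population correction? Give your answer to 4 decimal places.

8.6558

f = n/N = 6142/37084 = 0.16562399.
SE_no-fpc = √(s²/n) = 0.26208964; SE_fpc = √((1−f)s²/n) = 0.23940365.
Ratio = √(1−f) = 0.91344185. Reduction = 100·(1 − 0.91344185) = 8.6558%.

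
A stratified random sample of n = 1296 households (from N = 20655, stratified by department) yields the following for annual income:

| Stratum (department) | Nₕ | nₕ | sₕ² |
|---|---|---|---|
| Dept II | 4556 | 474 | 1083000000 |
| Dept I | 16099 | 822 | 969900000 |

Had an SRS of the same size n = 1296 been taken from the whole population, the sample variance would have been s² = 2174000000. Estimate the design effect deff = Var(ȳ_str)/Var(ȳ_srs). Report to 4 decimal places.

0.4960

Var(ȳ_str) = Σ Wₕ²(1−fₕ)sₕ²/nₕ with Wₕ = Nₕ/20655:
  Dept II: (4556/20655)²·(1−474/4556)·1083000000/474 = 99599.333
  Dept I: (16099/20655)²·(1−822/16099)·969900000/822 = 680207.98
  → Var(ȳ_str) = 779807.31.
Var(ȳ_srs) = (1 − 1296/20655)·2174000000/1296 = 1.5722162 × 10^6.
deff = 779807.31 / (1.5722162 × 10^6) = 0.4960.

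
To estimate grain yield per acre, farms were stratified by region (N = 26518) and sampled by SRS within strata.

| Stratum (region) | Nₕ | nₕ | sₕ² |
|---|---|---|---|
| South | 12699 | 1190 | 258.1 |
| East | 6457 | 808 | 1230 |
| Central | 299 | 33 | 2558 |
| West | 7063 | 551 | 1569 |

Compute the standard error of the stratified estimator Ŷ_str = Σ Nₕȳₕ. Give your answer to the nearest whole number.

Var(Ŷ_str) = Σₕ Nₕ²(1 − fₕ)sₕ²/nₕ.
South: 12699²·(1 − 1190/12699)·258.1/1190 = 3.1699189 × 10^7.
East: 6457²·(1 − 808/6457)·1230/808 = 5.5525965 × 10^7.
Central: 299²·(1 − 33/299)·2558/33 = 6.1650901 × 10^6.
West: 7063²·(1 − 551/7063)·1569/551 = 1.3097094 × 10^8.
Sum = 2.2436118 × 10^8.
SE = √(2.2436118 × 10^8) = 14979.

14979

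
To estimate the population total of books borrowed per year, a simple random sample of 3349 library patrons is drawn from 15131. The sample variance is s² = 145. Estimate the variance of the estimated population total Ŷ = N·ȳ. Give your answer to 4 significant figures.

Var(Ŷ) = N²·Var(ȳ) = N²·(1 − n/N)·s²/n.
f = 3349/15131 = 0.22133369; Var(ȳ) = 0.77866631·145/3349 = 0.033713531.
Var(Ŷ) = 15131² · 0.033713531 = 7.7186172 × 10^6.

7.719 × 10^6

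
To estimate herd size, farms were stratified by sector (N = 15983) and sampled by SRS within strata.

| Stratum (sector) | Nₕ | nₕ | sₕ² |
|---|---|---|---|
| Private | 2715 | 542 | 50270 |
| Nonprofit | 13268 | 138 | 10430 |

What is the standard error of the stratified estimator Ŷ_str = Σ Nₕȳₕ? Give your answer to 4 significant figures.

117100

Var(Ŷ_str) = Σₕ Nₕ²(1 − fₕ)sₕ²/nₕ.
Private: 2715²·(1 − 542/2715)·50270/542 = 5.4719127 × 10^8.
Nonprofit: 13268²·(1 − 138/13268)·10430/138 = 1.3166654 × 10^10.
Sum = 1.3713845 × 10^10.
SE = √(1.3713845 × 10^10) = 117100.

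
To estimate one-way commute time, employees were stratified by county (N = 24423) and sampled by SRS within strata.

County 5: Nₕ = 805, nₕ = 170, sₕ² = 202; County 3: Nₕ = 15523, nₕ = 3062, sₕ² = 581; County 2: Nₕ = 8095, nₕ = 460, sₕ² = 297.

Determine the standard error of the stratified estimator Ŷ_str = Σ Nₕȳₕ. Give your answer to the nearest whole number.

Var(Ŷ_str) = Σₕ Nₕ²(1 − fₕ)sₕ²/nₕ.
County 5: 805²·(1 − 170/805)·202/170 = 607396.18.
County 3: 15523²·(1 − 3062/15523)·581/3062 = 3.6702826 × 10^7.
County 2: 8095²·(1 − 460/8095)·297/460 = 3.9904742 × 10^7.
Sum = 7.7214964 × 10^7.
SE = √(7.7214964 × 10^7) = 8787.

8787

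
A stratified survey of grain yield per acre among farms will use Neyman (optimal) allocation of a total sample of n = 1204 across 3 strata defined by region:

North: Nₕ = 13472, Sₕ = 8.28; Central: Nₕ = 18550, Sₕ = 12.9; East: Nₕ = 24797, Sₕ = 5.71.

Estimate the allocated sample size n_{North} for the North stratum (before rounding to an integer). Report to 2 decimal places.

272.73

Neyman allocation: nₕ = n·NₕSₕ / Σⱼ NⱼSⱼ.
Σ NⱼSⱼ = 13472·8.28 + 18550·12.9 + 24797·5.71 = 492434.03.
n_{North} = 1204·13472·8.28 / 492434.03 = 272.73.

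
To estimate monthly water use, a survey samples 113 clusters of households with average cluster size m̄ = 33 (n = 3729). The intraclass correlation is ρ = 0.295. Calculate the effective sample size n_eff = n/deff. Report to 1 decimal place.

357.2

deff = 1 + (33 − 1)·0.295 = 1 + 9.44 = 10.44.
n_eff = 3729 / 10.44 = 357.2.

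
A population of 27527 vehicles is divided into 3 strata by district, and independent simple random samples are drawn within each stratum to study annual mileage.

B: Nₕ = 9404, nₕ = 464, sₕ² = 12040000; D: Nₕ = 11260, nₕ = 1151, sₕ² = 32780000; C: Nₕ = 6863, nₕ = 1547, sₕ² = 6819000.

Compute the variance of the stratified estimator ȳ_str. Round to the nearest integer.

Var(ȳ_str) = Σₕ Wₕ²(1 − fₕ)sₕ²/nₕ with Wₕ = Nₕ/N, N = 27527.
B: Wₕ = 0.34162822; term = 0.34162822²·(1 − 0.04934071)·12040000/464 = 2878.9948.
D: Wₕ = 0.40905293; term = 0.40905293²·(1 − 0.10222025)·32780000/1151 = 4278.2134.
C: Wₕ = 0.24931885; term = 0.24931885²·(1 − 0.22541163)·6819000/1547 = 212.23235.
Sum = 7369.4406.

7369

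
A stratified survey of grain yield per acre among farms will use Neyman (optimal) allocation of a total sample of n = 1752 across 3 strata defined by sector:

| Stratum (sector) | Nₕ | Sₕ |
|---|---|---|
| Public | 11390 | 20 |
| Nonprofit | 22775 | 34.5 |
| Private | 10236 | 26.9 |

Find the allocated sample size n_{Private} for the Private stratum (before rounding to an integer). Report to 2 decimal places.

Neyman allocation: nₕ = n·NₕSₕ / Σⱼ NⱼSⱼ.
Σ NⱼSⱼ = 11390·20 + 22775·34.5 + 10236·26.9 = 1.2888859 × 10^6.
n_{Private} = 1752·10236·26.9 / (1.2888859 × 10^6) = 374.28.

374.28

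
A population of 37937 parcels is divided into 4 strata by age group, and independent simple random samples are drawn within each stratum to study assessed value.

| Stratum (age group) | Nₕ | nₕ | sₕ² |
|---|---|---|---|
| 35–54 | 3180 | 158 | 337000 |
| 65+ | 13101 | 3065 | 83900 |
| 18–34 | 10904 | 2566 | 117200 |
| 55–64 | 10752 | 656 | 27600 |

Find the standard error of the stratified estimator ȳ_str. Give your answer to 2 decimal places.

4.78

Var(ȳ_str) = Σₕ Wₕ²(1 − fₕ)sₕ²/nₕ with Wₕ = Nₕ/N, N = 37937.
35–54: Wₕ = 0.08382318; term = 0.08382318²·(1 − 0.04968553)·337000/158 = 14.241916.
65+: Wₕ = 0.34533569; term = 0.34533569²·(1 − 0.23395161)·83900/3065 = 2.5007519.
18–34: Wₕ = 0.28742389; term = 0.28742389²·(1 − 0.23532649)·117200/2566 = 2.8853116.
55–64: Wₕ = 0.28341724; term = 0.28341724²·(1 − 0.06101190)·27600/656 = 3.1733492.
Sum = 22.801329.
SE = √(22.801329) = 4.78.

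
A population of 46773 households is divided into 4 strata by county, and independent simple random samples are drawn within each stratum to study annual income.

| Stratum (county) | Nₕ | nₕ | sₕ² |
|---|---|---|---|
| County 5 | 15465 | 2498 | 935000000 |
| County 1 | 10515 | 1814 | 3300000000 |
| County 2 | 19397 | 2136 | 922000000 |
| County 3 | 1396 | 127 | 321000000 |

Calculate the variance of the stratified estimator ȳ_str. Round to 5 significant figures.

178500

Var(ȳ_str) = Σₕ Wₕ²(1 − fₕ)sₕ²/nₕ with Wₕ = Nₕ/N, N = 46773.
County 5: Wₕ = 0.33063947; term = 0.33063947²·(1 − 0.16152603)·935000000/2498 = 34309.798.
County 1: Wₕ = 0.22480918; term = 0.22480918²·(1 − 0.17251545)·3300000000/1814 = 76078.975.
County 2: Wₕ = 0.41470506; term = 0.41470506²·(1 − 0.11012012)·922000000/2136 = 66060.178.
County 3: Wₕ = 0.02984628; term = 0.02984628²·(1 − 0.09097421)·321000000/127 = 2046.7175.
Sum = 178495.67.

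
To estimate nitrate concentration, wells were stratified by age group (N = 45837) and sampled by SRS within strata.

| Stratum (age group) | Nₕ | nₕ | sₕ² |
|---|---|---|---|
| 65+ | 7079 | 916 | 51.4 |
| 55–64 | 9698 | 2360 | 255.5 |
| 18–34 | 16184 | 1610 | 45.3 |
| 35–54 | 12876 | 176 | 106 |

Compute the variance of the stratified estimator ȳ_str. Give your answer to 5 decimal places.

0.05487

Var(ȳ_str) = Σₕ Wₕ²(1 − fₕ)sₕ²/nₕ with Wₕ = Nₕ/N, N = 45837.
65+: Wₕ = 0.15443855; term = 0.15443855²·(1 − 0.12939681)·51.4/916 = 0.001165197.
55–64: Wₕ = 0.21157580; term = 0.21157580²·(1 − 0.24334914)·255.5/2360 = 0.0036669621.
18–34: Wₕ = 0.35307721; term = 0.35307721²·(1 − 0.09948097)·45.3/1610 = 0.0031586724.
35–54: Wₕ = 0.28090844; term = 0.28090844²·(1 − 0.01366884)·106/176 = 0.046875457.
Sum = 0.054866289.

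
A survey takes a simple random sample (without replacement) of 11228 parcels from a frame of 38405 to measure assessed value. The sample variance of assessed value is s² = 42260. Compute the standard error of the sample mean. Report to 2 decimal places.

1.63

Under SRS without replacement, Var(ȳ) = (1 − f)·s²/n with f = n/N = 11228/38405 = 0.29235777.
Var(ȳ) = (1 − 0.29235777)·42260/11228 = 0.70764223·3.7638048 = 2.6634272.
SE(ȳ) = √(2.6634272) = 1.63.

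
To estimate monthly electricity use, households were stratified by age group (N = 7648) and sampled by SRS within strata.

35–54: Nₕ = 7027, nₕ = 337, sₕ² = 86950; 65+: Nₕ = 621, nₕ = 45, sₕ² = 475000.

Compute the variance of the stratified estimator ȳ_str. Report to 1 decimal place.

271.9

Var(ȳ_str) = Σₕ Wₕ²(1 − fₕ)sₕ²/nₕ with Wₕ = Nₕ/N, N = 7648.
35–54: Wₕ = 0.91880230; term = 0.91880230²·(1 − 0.04795788)·86950/337 = 207.36717.
65+: Wₕ = 0.08119770; term = 0.08119770²·(1 − 0.07246377)·475000/45 = 64.550472.
Sum = 271.91764.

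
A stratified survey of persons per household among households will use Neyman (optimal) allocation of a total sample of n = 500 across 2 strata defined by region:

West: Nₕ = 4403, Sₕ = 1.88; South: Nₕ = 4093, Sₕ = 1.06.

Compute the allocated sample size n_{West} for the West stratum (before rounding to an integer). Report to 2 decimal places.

Neyman allocation: nₕ = n·NₕSₕ / Σⱼ NⱼSⱼ.
Σ NⱼSⱼ = 4403·1.88 + 4093·1.06 = 12616.22.
n_{West} = 500·4403·1.88 / 12616.22 = 328.06.

328.06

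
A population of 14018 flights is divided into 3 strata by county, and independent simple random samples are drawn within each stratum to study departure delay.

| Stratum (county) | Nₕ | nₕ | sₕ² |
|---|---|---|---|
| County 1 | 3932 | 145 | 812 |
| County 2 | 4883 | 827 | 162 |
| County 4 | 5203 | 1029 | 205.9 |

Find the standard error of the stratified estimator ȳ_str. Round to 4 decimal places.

Var(ȳ_str) = Σₕ Wₕ²(1 − fₕ)sₕ²/nₕ with Wₕ = Nₕ/N, N = 14018.
County 1: Wₕ = 0.28049650; term = 0.28049650²·(1 − 0.03687691)·812/145 = 0.42435051.
County 2: Wₕ = 0.34833785; term = 0.34833785²·(1 − 0.16936310)·162/827 = 0.019743405.
County 4: Wₕ = 0.37116564; term = 0.37116564²·(1 − 0.19777052)·205.9/1029 = 0.022114398.
Sum = 0.46620831.
SE = √(0.46620831) = 0.6828.

0.6828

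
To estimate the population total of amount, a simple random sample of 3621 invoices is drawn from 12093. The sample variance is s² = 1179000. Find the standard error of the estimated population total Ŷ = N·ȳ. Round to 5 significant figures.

182640

Var(Ŷ) = N²·Var(ȳ) = N²·(1 − n/N)·s²/n.
f = 3621/12093 = 0.29942942; Var(ȳ) = 0.70057058·1179000/3621 = 228.10624.
Var(Ŷ) = 12093² · 228.10624 = 3.3358405 × 10^10.
SE(Ŷ) = √(3.3358405 × 10^10) = 182640.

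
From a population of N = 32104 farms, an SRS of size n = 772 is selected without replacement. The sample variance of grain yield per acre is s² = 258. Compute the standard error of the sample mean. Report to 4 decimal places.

Under SRS without replacement, Var(ȳ) = (1 − f)·s²/n with f = n/N = 772/32104 = 0.02404685.
Var(ȳ) = (1 − 0.02404685)·258/772 = 0.97595315·0.33419689 = 0.32616051.
SE(ȳ) = √(0.32616051) = 0.5711.

0.5711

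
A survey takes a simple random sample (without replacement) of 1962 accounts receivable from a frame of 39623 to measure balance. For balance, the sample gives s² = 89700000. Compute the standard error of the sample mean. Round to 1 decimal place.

208.5

Under SRS without replacement, Var(ȳ) = (1 − f)·s²/n with f = n/N = 1962/39623 = 0.04951669.
Var(ȳ) = (1 − 0.04951669)·89700000/1962 = 0.95048331·45718.654 = 43454.818.
SE(ȳ) = √(43454.818) = 208.5.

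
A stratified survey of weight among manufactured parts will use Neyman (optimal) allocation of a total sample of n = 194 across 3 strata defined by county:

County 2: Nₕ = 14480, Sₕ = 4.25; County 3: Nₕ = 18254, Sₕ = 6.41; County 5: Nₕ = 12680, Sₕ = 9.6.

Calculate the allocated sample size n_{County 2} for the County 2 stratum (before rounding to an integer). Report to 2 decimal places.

39.76

Neyman allocation: nₕ = n·NₕSₕ / Σⱼ NⱼSⱼ.
Σ NⱼSⱼ = 14480·4.25 + 18254·6.41 + 12680·9.6 = 300276.14.
n_{County 2} = 194·14480·4.25 / 300276.14 = 39.76.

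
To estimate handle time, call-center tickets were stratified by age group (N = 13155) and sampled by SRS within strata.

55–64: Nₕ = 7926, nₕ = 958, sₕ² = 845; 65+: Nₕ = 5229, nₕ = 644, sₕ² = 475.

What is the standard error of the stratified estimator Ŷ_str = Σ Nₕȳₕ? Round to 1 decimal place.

8148.5

Var(Ŷ_str) = Σₕ Nₕ²(1 − fₕ)sₕ²/nₕ.
55–64: 7926²·(1 − 958/7926)·845/958 = 4.8713957 × 10^7.
65+: 5229²·(1 − 644/5229)·475/644 = 1.7683398 × 10^7.
Sum = 6.6397355 × 10^7.
SE = √(6.6397355 × 10^7) = 8148.5.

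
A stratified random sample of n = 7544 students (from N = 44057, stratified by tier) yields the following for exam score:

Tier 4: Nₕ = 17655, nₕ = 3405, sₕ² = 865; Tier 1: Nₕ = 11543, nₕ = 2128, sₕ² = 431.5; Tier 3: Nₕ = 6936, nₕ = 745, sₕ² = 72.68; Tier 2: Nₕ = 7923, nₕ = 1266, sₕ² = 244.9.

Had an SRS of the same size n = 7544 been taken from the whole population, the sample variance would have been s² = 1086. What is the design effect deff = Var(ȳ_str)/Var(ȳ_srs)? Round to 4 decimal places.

0.4333

Var(ȳ_str) = Σ Wₕ²(1−fₕ)sₕ²/nₕ with Wₕ = Nₕ/44057:
  Tier 4: (17655/44057)²·(1−3405/17655)·865/3405 = 0.032926968
  Tier 1: (11543/44057)²·(1−2128/11543)·431.5/2128 = 0.011353202
  Tier 3: (6936/44057)²·(1−745/6936)·72.68/745 = 0.0021582348
  Tier 2: (7923/44057)²·(1−1266/7923)·244.9/1266 = 0.005256461
  → Var(ȳ_str) = 0.051694866.
Var(ȳ_srs) = (1 − 7544/44057)·1086/7544 = 0.11930558.
deff = 0.051694866 / 0.11930558 = 0.4333.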